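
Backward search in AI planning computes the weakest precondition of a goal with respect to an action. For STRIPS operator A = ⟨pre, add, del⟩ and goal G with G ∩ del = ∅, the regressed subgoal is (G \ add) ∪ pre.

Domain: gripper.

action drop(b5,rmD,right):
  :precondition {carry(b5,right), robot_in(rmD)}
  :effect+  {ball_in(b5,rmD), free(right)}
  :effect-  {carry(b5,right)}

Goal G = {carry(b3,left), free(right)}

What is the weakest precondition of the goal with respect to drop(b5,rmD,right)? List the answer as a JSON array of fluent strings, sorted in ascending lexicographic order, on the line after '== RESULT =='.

Regress:
  G ∩ del = {}  (empty — regression defined)
  G \ add = {carry(b3,left), free(right)} \ {ball_in(b5,rmD), free(right)} = {carry(b3,left)}
  ∪ pre   = {carry(b3,left)} ∪ {carry(b5,right), robot_in(rmD)}
          = {carry(b3,left), carry(b5,right), robot_in(rmD)}

== RESULT ==
["carry(b3,left)", "carry(b5,right)", "robot_in(rmD)"]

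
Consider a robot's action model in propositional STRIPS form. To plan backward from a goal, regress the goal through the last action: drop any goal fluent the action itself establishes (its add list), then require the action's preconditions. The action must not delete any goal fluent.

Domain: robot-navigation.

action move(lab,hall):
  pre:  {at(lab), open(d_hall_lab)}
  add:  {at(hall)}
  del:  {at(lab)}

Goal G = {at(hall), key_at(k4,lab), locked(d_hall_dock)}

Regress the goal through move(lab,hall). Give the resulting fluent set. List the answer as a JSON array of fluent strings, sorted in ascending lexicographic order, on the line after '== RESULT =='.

Regress:
  G ∩ del = {}  (empty — regression defined)
  G \ add = {at(hall), key_at(k4,lab), locked(d_hall_dock)} \ {at(hall)} = {key_at(k4,lab), locked(d_hall_dock)}
  ∪ pre   = {key_at(k4,lab), locked(d_hall_dock)} ∪ {at(lab), open(d_hall_lab)}
          = {at(lab), key_at(k4,lab), locked(d_hall_dock), open(d_hall_lab)}

== RESULT ==
["at(lab)", "key_at(k4,lab)", "locked(d_hall_dock)", "open(d_hall_lab)"]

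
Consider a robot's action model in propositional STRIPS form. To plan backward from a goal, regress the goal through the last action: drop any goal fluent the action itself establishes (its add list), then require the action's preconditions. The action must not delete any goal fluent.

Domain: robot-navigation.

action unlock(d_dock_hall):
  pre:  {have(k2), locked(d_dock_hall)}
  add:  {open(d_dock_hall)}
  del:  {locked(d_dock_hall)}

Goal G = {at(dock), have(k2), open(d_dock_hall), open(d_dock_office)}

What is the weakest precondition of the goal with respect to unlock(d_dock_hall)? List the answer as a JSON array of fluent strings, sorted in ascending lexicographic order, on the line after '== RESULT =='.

Regress:
  G ∩ del = {}  (empty — regression defined)
  G \ add = {at(dock), have(k2), open(d_dock_hall), open(d_dock_office)} \ {open(d_dock_hall)} = {at(dock), have(k2), open(d_dock_office)}
  ∪ pre   = {at(dock), have(k2), open(d_dock_office)} ∪ {have(k2), locked(d_dock_hall)}
          = {at(dock), have(k2), locked(d_dock_hall), open(d_dock_office)}

== RESULT ==
["at(dock)", "have(k2)", "locked(d_dock_hall)", "open(d_dock_office)"]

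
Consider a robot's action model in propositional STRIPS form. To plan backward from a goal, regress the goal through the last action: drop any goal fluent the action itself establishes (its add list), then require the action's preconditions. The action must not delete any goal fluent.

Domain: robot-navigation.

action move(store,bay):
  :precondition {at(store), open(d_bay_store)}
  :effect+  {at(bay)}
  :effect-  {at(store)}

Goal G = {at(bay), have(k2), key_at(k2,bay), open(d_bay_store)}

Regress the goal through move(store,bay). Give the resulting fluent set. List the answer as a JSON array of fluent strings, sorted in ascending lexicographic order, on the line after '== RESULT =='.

Regress:
  G ∩ del = {}  (empty — regression defined)
  G \ add = {at(bay), have(k2), key_at(k2,bay), open(d_bay_store)} \ {at(bay)} = {have(k2), key_at(k2,bay), open(d_bay_store)}
  ∪ pre   = {have(k2), key_at(k2,bay), open(d_bay_store)} ∪ {at(store), open(d_bay_store)}
          = {at(store), have(k2), key_at(k2,bay), open(d_bay_store)}

== RESULT ==
["at(store)", "have(k2)", "key_at(k2,bay)", "open(d_bay_store)"]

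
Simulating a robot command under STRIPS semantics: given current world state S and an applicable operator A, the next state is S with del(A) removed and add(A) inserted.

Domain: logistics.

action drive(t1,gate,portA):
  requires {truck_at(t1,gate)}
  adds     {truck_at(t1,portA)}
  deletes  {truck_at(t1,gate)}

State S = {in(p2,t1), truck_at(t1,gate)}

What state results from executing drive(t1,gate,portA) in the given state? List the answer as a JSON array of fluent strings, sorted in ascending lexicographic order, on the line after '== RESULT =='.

Progress:
  pre ⊆ S: {truck_at(t1,gate)} ⊆ S  — applicable
  S \ del = {in(p2,t1)}
  ∪ add   = {in(p2,t1), truck_at(t1,portA)}

== RESULT ==
["in(p2,t1)", "truck_at(t1,portA)"]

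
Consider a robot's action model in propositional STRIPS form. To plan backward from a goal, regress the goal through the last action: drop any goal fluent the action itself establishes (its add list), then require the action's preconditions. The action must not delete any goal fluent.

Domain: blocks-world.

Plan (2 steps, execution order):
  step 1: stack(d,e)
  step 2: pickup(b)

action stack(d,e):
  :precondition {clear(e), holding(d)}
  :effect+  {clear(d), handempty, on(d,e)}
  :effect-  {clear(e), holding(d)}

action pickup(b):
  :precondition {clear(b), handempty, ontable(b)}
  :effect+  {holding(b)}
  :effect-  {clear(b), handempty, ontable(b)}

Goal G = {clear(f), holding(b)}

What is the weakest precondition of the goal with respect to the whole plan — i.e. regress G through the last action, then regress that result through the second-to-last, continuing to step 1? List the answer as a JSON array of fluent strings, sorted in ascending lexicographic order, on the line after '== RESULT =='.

Work backward from the goal:
  through step 2 (pickup(b)): drop {holding(b)}, keep {clear(f)}, require {clear(b), handempty, ontable(b)}
    → {clear(b), clear(f), handempty, ontable(b)}
  through step 1 (stack(d,e)): drop {handempty}, keep {clear(b), clear(f), ontable(b)}, require {clear(e), holding(d)}
    → {clear(b), clear(e), clear(f), holding(d), ontable(b)}

== RESULT ==
["clear(b)", "clear(e)", "clear(f)", "holding(d)", "ontable(b)"]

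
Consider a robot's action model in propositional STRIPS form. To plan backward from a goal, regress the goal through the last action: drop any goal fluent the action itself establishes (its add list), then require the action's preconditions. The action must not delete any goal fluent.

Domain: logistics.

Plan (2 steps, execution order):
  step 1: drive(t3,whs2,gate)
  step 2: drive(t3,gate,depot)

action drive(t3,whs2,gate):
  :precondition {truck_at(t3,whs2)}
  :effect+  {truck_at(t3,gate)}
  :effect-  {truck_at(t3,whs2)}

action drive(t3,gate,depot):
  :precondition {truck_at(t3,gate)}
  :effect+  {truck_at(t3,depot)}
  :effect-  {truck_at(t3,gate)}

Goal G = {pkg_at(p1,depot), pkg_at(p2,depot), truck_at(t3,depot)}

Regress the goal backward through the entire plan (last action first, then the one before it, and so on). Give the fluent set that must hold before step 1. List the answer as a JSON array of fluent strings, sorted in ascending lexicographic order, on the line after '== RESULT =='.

Regress step by step:
  through step 2 (drive(t3,gate,depot)): drop {truck_at(t3,depot)}, keep {pkg_at(p1,depot), pkg_at(p2,depot)}, require {truck_at(t3,gate)}
    → {pkg_at(p1,depot), pkg_at(p2,depot), truck_at(t3,gate)}
  through step 1 (drive(t3,whs2,gate)): drop {truck_at(t3,gate)}, keep {pkg_at(p1,depot), pkg_at(p2,depot)}, require {truck_at(t3,whs2)}
    → {pkg_at(p1,depot), pkg_at(p2,depot), truck_at(t3,whs2)}

== RESULT ==
["pkg_at(p1,depot)", "pkg_at(p2,depot)", "truck_at(t3,whs2)"]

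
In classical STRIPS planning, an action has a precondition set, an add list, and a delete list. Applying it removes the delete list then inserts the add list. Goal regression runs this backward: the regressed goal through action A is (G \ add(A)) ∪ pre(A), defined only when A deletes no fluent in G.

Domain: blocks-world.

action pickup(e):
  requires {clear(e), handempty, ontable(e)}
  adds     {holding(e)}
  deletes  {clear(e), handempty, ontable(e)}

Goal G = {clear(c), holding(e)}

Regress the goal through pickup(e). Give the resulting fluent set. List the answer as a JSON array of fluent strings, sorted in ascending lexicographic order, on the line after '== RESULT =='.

Compute (G \ add) ∪ pre:
  G ∩ del = {}  (empty — regression defined)
  G \ add = {clear(c), holding(e)} \ {holding(e)} = {clear(c)}
  ∪ pre   = {clear(c)} ∪ {clear(e), handempty, ontable(e)}
          = {clear(c), clear(e), handempty, ontable(e)}

== RESULT ==
["clear(c)", "clear(e)", "handempty", "ontable(e)"]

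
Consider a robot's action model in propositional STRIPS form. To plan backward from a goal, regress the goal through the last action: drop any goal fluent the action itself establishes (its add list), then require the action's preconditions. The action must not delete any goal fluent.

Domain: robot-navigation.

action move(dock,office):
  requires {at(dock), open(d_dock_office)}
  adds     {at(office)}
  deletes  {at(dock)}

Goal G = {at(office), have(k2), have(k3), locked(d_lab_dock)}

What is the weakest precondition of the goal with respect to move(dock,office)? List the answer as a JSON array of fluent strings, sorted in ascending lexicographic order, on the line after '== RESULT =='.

Regress:
  G ∩ del = {}  (empty — regression defined)
  G \ add = {at(office), have(k2), have(k3), locked(d_lab_dock)} \ {at(office)} = {have(k2), have(k3), locked(d_lab_dock)}
  ∪ pre   = {have(k2), have(k3), locked(d_lab_dock)} ∪ {at(dock), open(d_dock_office)}
          = {at(dock), have(k2), have(k3), locked(d_lab_dock), open(d_dock_office)}

== RESULT ==
["at(dock)", "have(k2)", "have(k3)", "locked(d_lab_dock)", "open(d_dock_office)"]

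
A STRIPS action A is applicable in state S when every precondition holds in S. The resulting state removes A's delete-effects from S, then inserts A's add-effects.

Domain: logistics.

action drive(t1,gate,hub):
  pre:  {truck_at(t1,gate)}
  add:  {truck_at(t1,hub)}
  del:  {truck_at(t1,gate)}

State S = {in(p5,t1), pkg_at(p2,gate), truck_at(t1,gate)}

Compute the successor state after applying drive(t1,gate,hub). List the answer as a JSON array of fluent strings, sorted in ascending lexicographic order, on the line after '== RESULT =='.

Progress:
  pre ⊆ S: {truck_at(t1,gate)} ⊆ S  — applicable
  S \ del = {in(p5,t1), pkg_at(p2,gate)}
  ∪ add   = {in(p5,t1), pkg_at(p2,gate), truck_at(t1,hub)}

== RESULT ==
["in(p5,t1)", "pkg_at(p2,gate)", "truck_at(t1,hub)"]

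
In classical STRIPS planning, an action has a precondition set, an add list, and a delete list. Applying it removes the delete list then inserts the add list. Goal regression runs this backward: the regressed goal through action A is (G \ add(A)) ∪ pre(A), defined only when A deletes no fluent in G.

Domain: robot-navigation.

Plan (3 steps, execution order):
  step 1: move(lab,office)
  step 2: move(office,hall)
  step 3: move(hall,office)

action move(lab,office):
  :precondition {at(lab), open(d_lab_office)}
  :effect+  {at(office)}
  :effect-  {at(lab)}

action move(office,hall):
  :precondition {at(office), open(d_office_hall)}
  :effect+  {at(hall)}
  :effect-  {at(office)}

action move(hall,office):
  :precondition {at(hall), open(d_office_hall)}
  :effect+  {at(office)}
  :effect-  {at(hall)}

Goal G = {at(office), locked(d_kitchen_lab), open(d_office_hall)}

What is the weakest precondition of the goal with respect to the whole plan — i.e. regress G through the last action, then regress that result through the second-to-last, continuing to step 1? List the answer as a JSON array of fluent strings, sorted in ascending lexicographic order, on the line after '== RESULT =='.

Work backward from the goal:
  through step 3 (move(hall,office)): drop {at(office)}, keep {locked(d_kitchen_lab), open(d_office_hall)}, require {at(hall), open(d_office_hall)}
    → {at(hall), locked(d_kitchen_lab), open(d_office_hall)}
  through step 2 (move(office,hall)): drop {at(hall)}, keep {locked(d_kitchen_lab), open(d_office_hall)}, require {at(office), open(d_office_hall)}
    → {at(office), locked(d_kitchen_lab), open(d_office_hall)}
  through step 1 (move(lab,office)): drop {at(office)}, keep {locked(d_kitchen_lab), open(d_office_hall)}, require {at(lab), open(d_lab_office)}
    → {at(lab), locked(d_kitchen_lab), open(d_lab_office), open(d_office_hall)}

== RESULT ==
["at(lab)", "locked(d_kitchen_lab)", "open(d_lab_office)", "open(d_office_hall)"]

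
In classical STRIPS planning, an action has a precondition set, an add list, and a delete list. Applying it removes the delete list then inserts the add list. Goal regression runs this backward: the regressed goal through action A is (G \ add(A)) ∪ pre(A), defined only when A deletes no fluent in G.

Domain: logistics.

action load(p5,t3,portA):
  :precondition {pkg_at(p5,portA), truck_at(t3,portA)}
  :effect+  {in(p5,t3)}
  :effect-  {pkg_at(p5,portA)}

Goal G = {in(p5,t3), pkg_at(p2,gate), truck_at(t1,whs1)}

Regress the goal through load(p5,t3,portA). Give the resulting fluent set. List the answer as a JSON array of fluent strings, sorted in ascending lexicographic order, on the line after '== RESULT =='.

Regress:
  G ∩ del = {}  (empty — regression defined)
  G \ add = {in(p5,t3), pkg_at(p2,gate), truck_at(t1,whs1)} \ {in(p5,t3)} = {pkg_at(p2,gate), truck_at(t1,whs1)}
  ∪ pre   = {pkg_at(p2,gate), truck_at(t1,whs1)} ∪ {pkg_at(p5,portA), truck_at(t3,portA)}
          = {pkg_at(p2,gate), pkg_at(p5,portA), truck_at(t1,whs1), truck_at(t3,portA)}

== RESULT ==
["pkg_at(p2,gate)", "pkg_at(p5,portA)", "truck_at(t1,whs1)", "truck_at(t3,portA)"]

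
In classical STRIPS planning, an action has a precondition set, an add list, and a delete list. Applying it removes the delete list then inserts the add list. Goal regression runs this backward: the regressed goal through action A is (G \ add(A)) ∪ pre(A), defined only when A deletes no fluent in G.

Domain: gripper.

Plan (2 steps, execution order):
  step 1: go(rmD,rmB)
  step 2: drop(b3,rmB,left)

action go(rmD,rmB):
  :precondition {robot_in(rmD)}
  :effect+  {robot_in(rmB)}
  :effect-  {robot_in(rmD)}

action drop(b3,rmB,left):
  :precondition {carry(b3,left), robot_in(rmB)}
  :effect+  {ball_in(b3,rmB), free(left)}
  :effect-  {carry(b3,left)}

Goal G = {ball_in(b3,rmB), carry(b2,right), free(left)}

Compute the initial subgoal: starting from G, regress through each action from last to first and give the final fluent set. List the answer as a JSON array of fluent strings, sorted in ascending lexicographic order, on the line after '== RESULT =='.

Regress step by step:
  through step 2 (drop(b3,rmB,left)): drop {ball_in(b3,rmB), free(left)}, keep {carry(b2,right)}, require {carry(b3,left), robot_in(rmB)}
    → {carry(b2,right), carry(b3,left), robot_in(rmB)}
  through step 1 (go(rmD,rmB)): drop {robot_in(rmB)}, keep {carry(b2,right), carry(b3,left)}, require {robot_in(rmD)}
    → {carry(b2,right), carry(b3,left), robot_in(rmD)}

== RESULT ==
["carry(b2,right)", "carry(b3,left)", "robot_in(rmD)"]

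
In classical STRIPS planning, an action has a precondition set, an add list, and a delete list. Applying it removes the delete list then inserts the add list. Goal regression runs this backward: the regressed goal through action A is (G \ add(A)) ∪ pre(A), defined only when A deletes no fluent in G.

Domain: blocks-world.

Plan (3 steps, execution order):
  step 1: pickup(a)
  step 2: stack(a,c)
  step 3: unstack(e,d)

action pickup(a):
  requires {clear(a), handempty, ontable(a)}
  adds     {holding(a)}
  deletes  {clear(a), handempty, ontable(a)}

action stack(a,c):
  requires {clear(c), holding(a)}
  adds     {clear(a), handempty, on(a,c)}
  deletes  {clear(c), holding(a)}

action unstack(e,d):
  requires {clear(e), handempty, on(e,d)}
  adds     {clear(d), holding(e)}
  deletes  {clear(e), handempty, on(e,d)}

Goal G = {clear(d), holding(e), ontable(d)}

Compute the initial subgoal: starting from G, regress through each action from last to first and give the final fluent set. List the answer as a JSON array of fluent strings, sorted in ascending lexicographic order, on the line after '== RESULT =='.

Regress step by step:
  through step 3 (unstack(e,d)): drop {clear(d), holding(e)}, keep {ontable(d)}, require {clear(e), handempty, on(e,d)}
    → {clear(e), handempty, on(e,d), ontable(d)}
  through step 2 (stack(a,c)): drop {handempty}, keep {clear(e), on(e,d), ontable(d)}, require {clear(c), holding(a)}
    → {clear(c), clear(e), holding(a), on(e,d), ontable(d)}
  through step 1 (pickup(a)): drop {holding(a)}, keep {clear(c), clear(e), on(e,d), ontable(d)}, require {clear(a), handempty, ontable(a)}
    → {clear(a), clear(c), clear(e), handempty, on(e,d), ontable(a), ontable(d)}

== RESULT ==
["clear(a)", "clear(c)", "clear(e)", "handempty", "on(e,d)", "ontable(a)", "ontable(d)"]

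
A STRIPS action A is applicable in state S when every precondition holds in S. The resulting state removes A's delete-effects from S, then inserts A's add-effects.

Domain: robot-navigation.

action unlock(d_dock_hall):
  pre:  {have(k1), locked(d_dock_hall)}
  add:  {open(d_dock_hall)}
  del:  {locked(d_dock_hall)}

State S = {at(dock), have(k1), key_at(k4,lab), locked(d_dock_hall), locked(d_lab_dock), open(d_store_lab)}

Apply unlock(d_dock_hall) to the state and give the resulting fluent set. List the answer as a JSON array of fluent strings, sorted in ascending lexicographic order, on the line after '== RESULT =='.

Compute (S \ del) ∪ add:
  pre ⊆ S: {have(k1), locked(d_dock_hall)} ⊆ S  — applicable
  S \ del = {at(dock), have(k1), key_at(k4,lab), locked(d_lab_dock), open(d_store_lab)}
  ∪ add   = {at(dock), have(k1), key_at(k4,lab), locked(d_lab_dock), open(d_dock_hall), open(d_store_lab)}

== RESULT ==
["at(dock)", "have(k1)", "key_at(k4,lab)", "locked(d_lab_dock)", "open(d_dock_hall)", "open(d_store_lab)"]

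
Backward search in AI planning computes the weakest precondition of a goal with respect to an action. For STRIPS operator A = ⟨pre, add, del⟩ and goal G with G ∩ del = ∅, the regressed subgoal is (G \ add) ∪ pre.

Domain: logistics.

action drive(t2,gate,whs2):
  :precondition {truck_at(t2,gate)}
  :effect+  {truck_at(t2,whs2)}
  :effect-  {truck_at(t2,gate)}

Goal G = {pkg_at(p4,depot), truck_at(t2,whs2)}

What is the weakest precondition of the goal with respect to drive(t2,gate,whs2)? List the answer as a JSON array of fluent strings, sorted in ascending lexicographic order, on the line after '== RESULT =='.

Compute (G \ add) ∪ pre:
  G ∩ del = {}  (empty — regression defined)
  G \ add = {pkg_at(p4,depot), truck_at(t2,whs2)} \ {truck_at(t2,whs2)} = {pkg_at(p4,depot)}
  ∪ pre   = {pkg_at(p4,depot)} ∪ {truck_at(t2,gate)}
          = {pkg_at(p4,depot), truck_at(t2,gate)}

== RESULT ==
["pkg_at(p4,depot)", "truck_at(t2,gate)"]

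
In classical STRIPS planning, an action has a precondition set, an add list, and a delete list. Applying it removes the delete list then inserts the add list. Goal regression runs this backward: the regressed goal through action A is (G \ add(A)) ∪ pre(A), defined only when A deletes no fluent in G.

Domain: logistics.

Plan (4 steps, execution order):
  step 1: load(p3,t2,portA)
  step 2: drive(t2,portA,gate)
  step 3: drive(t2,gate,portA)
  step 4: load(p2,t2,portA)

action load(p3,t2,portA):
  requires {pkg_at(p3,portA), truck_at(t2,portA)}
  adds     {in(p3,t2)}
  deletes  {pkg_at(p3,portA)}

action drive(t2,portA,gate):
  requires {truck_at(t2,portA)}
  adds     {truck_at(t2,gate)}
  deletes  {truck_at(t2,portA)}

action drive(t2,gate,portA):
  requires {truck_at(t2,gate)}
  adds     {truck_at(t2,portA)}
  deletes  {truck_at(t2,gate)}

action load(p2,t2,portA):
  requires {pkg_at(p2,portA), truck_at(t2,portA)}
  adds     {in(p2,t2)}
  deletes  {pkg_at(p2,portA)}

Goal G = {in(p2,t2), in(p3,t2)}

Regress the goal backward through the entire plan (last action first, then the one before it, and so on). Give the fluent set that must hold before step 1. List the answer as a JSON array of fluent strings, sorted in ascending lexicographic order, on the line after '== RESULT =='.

Regress step by step:
  through step 4 (load(p2,t2,portA)): drop {in(p2,t2)}, keep {in(p3,t2)}, require {pkg_at(p2,portA), truck_at(t2,portA)}
    → {in(p3,t2), pkg_at(p2,portA), truck_at(t2,portA)}
  through step 3 (drive(t2,gate,portA)): drop {truck_at(t2,portA)}, keep {in(p3,t2), pkg_at(p2,portA)}, require {truck_at(t2,gate)}
    → {in(p3,t2), pkg_at(p2,portA), truck_at(t2,gate)}
  through step 2 (drive(t2,portA,gate)): drop {truck_at(t2,gate)}, keep {in(p3,t2), pkg_at(p2,portA)}, require {truck_at(t2,portA)}
    → {in(p3,t2), pkg_at(p2,portA), truck_at(t2,portA)}
  through step 1 (load(p3,t2,portA)): drop {in(p3,t2)}, keep {pkg_at(p2,portA), truck_at(t2,portA)}, require {pkg_at(p3,portA), truck_at(t2,portA)}
    → {pkg_at(p2,portA), pkg_at(p3,portA), truck_at(t2,portA)}

== RESULT ==
["pkg_at(p2,portA)", "pkg_at(p3,portA)", "truck_at(t2,portA)"]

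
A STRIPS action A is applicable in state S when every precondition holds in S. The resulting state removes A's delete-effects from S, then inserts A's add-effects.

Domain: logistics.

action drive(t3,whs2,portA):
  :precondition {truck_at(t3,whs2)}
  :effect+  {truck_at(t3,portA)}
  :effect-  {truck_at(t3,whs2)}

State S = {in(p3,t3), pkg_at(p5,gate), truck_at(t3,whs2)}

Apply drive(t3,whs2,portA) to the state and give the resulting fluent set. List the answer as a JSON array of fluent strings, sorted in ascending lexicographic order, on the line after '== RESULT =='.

Compute (S \ del) ∪ add:
  pre ⊆ S: {truck_at(t3,whs2)} ⊆ S  — applicable
  S \ del = {in(p3,t3), pkg_at(p5,gate)}
  ∪ add   = {in(p3,t3), pkg_at(p5,gate), truck_at(t3,portA)}

== RESULT ==
["in(p3,t3)", "pkg_at(p5,gate)", "truck_at(t3,portA)"]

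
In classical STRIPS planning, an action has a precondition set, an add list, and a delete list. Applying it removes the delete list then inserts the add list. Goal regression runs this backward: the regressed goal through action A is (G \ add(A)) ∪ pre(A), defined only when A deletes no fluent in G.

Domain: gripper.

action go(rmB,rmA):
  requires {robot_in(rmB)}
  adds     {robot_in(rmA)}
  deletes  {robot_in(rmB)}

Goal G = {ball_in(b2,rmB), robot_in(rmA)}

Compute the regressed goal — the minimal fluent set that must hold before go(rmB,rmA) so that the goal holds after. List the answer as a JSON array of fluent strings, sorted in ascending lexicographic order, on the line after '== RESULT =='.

Compute (G \ add) ∪ pre:
  G ∩ del = {}  (empty — regression defined)
  G \ add = {ball_in(b2,rmB), robot_in(rmA)} \ {robot_in(rmA)} = {ball_in(b2,rmB)}
  ∪ pre   = {ball_in(b2,rmB)} ∪ {robot_in(rmB)}
          = {ball_in(b2,rmB), robot_in(rmB)}

== RESULT ==
["ball_in(b2,rmB)", "robot_in(rmB)"]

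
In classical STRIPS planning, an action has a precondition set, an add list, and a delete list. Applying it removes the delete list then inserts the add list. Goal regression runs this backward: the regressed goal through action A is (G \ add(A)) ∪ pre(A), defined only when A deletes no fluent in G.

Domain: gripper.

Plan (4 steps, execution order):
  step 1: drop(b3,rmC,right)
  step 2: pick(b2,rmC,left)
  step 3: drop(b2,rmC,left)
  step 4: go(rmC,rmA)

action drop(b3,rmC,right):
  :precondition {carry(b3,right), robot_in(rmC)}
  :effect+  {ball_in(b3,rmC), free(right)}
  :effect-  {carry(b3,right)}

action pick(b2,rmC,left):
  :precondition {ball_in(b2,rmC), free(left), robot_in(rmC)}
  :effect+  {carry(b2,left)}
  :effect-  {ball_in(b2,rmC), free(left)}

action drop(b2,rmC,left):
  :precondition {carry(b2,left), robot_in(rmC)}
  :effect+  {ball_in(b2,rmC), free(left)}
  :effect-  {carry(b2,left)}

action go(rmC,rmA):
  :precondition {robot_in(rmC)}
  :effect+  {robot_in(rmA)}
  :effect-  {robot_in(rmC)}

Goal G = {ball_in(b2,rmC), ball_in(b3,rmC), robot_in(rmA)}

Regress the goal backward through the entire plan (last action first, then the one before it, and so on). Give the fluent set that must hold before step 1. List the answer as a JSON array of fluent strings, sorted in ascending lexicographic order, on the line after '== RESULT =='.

Regress step by step:
  through step 4 (go(rmC,rmA)): drop {robot_in(rmA)}, keep {ball_in(b2,rmC), ball_in(b3,rmC)}, require {robot_in(rmC)}
    → {ball_in(b2,rmC), ball_in(b3,rmC), robot_in(rmC)}
  through step 3 (drop(b2,rmC,left)): drop {ball_in(b2,rmC)}, keep {ball_in(b3,rmC), robot_in(rmC)}, require {carry(b2,left), robot_in(rmC)}
    → {ball_in(b3,rmC), carry(b2,left), robot_in(rmC)}
  through step 2 (pick(b2,rmC,left)): drop {carry(b2,left)}, keep {ball_in(b3,rmC), robot_in(rmC)}, require {ball_in(b2,rmC), free(left), robot_in(rmC)}
    → {ball_in(b2,rmC), ball_in(b3,rmC), free(left), robot_in(rmC)}
  through step 1 (drop(b3,rmC,right)): drop {ball_in(b3,rmC)}, keep {ball_in(b2,rmC), free(left), robot_in(rmC)}, require {carry(b3,right), robot_in(rmC)}
    → {ball_in(b2,rmC), carry(b3,right), free(left), robot_in(rmC)}

== RESULT ==
["ball_in(b2,rmC)", "carry(b3,right)", "free(left)", "robot_in(rmC)"]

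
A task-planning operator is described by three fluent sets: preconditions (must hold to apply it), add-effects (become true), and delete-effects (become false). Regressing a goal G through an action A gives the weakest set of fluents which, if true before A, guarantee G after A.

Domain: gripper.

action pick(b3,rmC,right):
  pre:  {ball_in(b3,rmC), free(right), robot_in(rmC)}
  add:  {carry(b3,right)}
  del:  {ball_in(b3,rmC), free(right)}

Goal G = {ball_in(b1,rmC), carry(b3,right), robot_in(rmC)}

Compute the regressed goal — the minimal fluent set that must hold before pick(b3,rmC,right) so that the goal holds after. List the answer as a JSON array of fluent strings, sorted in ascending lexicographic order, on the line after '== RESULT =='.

Regress:
  G ∩ del = {}  (empty — regression defined)
  G \ add = {ball_in(b1,rmC), carry(b3,right), robot_in(rmC)} \ {carry(b3,right)} = {ball_in(b1,rmC), robot_in(rmC)}
  ∪ pre   = {ball_in(b1,rmC), robot_in(rmC)} ∪ {ball_in(b3,rmC), free(right), robot_in(rmC)}
          = {ball_in(b1,rmC), ball_in(b3,rmC), free(right), robot_in(rmC)}

== RESULT ==
["ball_in(b1,rmC)", "ball_in(b3,rmC)", "free(right)", "robot_in(rmC)"]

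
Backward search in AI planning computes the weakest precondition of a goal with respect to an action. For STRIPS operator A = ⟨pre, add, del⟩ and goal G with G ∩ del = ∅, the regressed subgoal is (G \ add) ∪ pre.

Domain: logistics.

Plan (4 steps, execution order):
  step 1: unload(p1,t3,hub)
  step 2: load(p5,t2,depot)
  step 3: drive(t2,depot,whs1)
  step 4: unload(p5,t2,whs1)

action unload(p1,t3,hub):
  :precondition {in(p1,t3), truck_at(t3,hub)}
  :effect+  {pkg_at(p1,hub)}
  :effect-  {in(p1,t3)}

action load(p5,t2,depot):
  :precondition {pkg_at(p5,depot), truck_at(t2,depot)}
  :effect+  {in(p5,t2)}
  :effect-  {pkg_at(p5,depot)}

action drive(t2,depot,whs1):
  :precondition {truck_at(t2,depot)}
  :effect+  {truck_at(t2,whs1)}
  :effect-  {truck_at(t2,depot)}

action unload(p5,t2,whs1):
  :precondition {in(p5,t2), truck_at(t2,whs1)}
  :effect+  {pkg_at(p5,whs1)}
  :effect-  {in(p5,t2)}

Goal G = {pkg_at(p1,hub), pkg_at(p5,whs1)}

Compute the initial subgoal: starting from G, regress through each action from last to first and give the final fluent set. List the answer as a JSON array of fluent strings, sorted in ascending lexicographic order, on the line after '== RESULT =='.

Work backward from the goal:
  through step 4 (unload(p5,t2,whs1)): drop {pkg_at(p5,whs1)}, keep {pkg_at(p1,hub)}, require {in(p5,t2), truck_at(t2,whs1)}
    → {in(p5,t2), pkg_at(p1,hub), truck_at(t2,whs1)}
  through step 3 (drive(t2,depot,whs1)): drop {truck_at(t2,whs1)}, keep {in(p5,t2), pkg_at(p1,hub)}, require {truck_at(t2,depot)}
    → {in(p5,t2), pkg_at(p1,hub), truck_at(t2,depot)}
  through step 2 (load(p5,t2,depot)): drop {in(p5,t2)}, keep {pkg_at(p1,hub), truck_at(t2,depot)}, require {pkg_at(p5,depot), truck_at(t2,depot)}
    → {pkg_at(p1,hub), pkg_at(p5,depot), truck_at(t2,depot)}
  through step 1 (unload(p1,t3,hub)): drop {pkg_at(p1,hub)}, keep {pkg_at(p5,depot), truck_at(t2,depot)}, require {in(p1,t3), truck_at(t3,hub)}
    → {in(p1,t3), pkg_at(p5,depot), truck_at(t2,depot), truck_at(t3,hub)}

== RESULT ==
["in(p1,t3)", "pkg_at(p5,depot)", "truck_at(t2,depot)", "truck_at(t3,hub)"]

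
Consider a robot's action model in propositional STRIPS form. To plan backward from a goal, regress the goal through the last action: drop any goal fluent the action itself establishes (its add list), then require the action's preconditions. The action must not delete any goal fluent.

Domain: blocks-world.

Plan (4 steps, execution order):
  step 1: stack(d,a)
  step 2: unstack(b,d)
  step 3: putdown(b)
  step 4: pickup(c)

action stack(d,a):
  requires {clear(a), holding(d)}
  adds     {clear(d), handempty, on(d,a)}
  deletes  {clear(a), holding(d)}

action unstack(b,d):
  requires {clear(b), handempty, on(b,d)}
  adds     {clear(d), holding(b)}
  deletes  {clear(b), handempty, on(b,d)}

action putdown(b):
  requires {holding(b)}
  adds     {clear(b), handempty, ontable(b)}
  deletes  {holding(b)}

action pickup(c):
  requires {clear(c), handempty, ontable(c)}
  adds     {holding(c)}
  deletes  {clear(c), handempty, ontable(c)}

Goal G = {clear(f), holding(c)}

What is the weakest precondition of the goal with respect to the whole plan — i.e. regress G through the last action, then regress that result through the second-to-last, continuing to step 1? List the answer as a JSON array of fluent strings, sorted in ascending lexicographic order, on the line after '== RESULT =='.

Work backward from the goal:
  through step 4 (pickup(c)): drop {holding(c)}, keep {clear(f)}, require {clear(c), handempty, ontable(c)}
    → {clear(c), clear(f), handempty, ontable(c)}
  through step 3 (putdown(b)): drop {handempty}, keep {clear(c), clear(f), ontable(c)}, require {holding(b)}
    → {clear(c), clear(f), holding(b), ontable(c)}
  through step 2 (unstack(b,d)): drop {holding(b)}, keep {clear(c), clear(f), ontable(c)}, require {clear(b), handempty, on(b,d)}
    → {clear(b), clear(c), clear(f), handempty, on(b,d), ontable(c)}
  through step 1 (stack(d,a)): drop {handempty}, keep {clear(b), clear(c), clear(f), on(b,d), ontable(c)}, require {clear(a), holding(d)}
    → {clear(a), clear(b), clear(c), clear(f), holding(d), on(b,d), ontable(c)}

== RESULT ==
["clear(a)", "clear(b)", "clear(c)", "clear(f)", "holding(d)", "on(b,d)", "ontable(c)"]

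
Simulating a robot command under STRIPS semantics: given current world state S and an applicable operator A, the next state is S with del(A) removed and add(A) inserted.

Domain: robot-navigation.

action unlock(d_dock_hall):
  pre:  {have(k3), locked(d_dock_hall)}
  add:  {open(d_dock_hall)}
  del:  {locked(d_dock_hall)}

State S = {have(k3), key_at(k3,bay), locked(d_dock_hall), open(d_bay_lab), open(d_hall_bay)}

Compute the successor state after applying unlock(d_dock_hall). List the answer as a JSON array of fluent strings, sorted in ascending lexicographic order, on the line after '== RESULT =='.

Progress:
  pre ⊆ S: {have(k3), locked(d_dock_hall)} ⊆ S  — applicable
  S \ del = {have(k3), key_at(k3,bay), open(d_bay_lab), open(d_hall_bay)}
  ∪ add   = {have(k3), key_at(k3,bay), open(d_bay_lab), open(d_dock_hall), open(d_hall_bay)}

== RESULT ==
["have(k3)", "key_at(k3,bay)", "open(d_bay_lab)", "open(d_dock_hall)", "open(d_hall_bay)"]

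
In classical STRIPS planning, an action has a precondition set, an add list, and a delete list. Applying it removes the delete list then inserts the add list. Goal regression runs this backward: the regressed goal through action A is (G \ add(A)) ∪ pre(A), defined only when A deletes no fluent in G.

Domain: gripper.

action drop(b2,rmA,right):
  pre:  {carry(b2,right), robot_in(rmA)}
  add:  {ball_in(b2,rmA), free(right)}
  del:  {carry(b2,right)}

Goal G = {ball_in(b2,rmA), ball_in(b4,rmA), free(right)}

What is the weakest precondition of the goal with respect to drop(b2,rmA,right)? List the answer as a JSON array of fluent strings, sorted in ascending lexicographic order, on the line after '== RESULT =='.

Compute (G \ add) ∪ pre:
  G ∩ del = {}  (empty — regression defined)
  G \ add = {ball_in(b2,rmA), ball_in(b4,rmA), free(right)} \ {ball_in(b2,rmA), free(right)} = {ball_in(b4,rmA)}
  ∪ pre   = {ball_in(b4,rmA)} ∪ {carry(b2,right), robot_in(rmA)}
          = {ball_in(b4,rmA), carry(b2,right), robot_in(rmA)}

== RESULT ==
["ball_in(b4,rmA)", "carry(b2,right)", "robot_in(rmA)"]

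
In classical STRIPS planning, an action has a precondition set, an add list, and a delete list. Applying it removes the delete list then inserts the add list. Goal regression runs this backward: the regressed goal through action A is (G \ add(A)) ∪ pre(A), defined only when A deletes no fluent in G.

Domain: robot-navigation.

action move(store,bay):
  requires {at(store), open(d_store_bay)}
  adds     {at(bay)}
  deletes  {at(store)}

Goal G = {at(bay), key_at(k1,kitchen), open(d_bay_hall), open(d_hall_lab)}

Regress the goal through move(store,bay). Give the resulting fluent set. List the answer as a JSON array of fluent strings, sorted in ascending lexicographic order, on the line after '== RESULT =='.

Compute (G \ add) ∪ pre:
  G ∩ del = {}  (empty — regression defined)
  G \ add = {at(bay), key_at(k1,kitchen), open(d_bay_hall), open(d_hall_lab)} \ {at(bay)} = {key_at(k1,kitchen), open(d_bay_hall), open(d_hall_lab)}
  ∪ pre   = {key_at(k1,kitchen), open(d_bay_hall), open(d_hall_lab)} ∪ {at(store), open(d_store_bay)}
          = {at(store), key_at(k1,kitchen), open(d_bay_hall), open(d_hall_lab), open(d_store_bay)}

== RESULT ==
["at(store)", "key_at(k1,kitchen)", "open(d_bay_hall)", "open(d_hall_lab)", "open(d_store_bay)"]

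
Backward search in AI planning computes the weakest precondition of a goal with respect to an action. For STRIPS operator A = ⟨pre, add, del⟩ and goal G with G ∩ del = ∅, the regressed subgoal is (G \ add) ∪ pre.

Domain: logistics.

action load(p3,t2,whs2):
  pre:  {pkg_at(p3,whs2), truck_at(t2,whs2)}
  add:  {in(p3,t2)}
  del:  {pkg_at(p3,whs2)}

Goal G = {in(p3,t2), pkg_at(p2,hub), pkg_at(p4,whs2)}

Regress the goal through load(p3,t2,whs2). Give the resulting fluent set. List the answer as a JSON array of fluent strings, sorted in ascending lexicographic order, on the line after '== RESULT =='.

Regress:
  G ∩ del = {}  (empty — regression defined)
  G \ add = {in(p3,t2), pkg_at(p2,hub), pkg_at(p4,whs2)} \ {in(p3,t2)} = {pkg_at(p2,hub), pkg_at(p4,whs2)}
  ∪ pre   = {pkg_at(p2,hub), pkg_at(p4,whs2)} ∪ {pkg_at(p3,whs2), truck_at(t2,whs2)}
          = {pkg_at(p2,hub), pkg_at(p3,whs2), pkg_at(p4,whs2), truck_at(t2,whs2)}

== RESULT ==
["pkg_at(p2,hub)", "pkg_at(p3,whs2)", "pkg_at(p4,whs2)", "truck_at(t2,whs2)"]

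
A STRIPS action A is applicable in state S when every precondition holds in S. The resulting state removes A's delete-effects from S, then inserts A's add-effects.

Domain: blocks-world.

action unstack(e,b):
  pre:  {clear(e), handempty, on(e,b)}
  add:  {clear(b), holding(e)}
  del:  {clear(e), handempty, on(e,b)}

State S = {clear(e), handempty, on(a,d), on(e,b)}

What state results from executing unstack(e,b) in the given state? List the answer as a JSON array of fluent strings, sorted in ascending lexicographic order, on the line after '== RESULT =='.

Progress:
  pre ⊆ S: {clear(e), handempty, on(e,b)} ⊆ S  — applicable
  S \ del = {on(a,d)}
  ∪ add   = {clear(b), holding(e), on(a,d)}

== RESULT ==
["clear(b)", "holding(e)", "on(a,d)"]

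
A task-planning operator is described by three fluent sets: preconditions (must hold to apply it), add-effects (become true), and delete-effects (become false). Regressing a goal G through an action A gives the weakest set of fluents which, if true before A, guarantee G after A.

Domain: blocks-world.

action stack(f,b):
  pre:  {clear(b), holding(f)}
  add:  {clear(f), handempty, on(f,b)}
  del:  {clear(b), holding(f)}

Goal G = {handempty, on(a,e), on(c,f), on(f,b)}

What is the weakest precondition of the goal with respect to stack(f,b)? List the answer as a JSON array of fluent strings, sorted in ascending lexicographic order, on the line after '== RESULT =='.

Regress:
  G ∩ del = {}  (empty — regression defined)
  G \ add = {handempty, on(a,e), on(c,f), on(f,b)} \ {clear(f), handempty, on(f,b)} = {on(a,e), on(c,f)}
  ∪ pre   = {on(a,e), on(c,f)} ∪ {clear(b), holding(f)}
          = {clear(b), holding(f), on(a,e), on(c,f)}

== RESULT ==
["clear(b)", "holding(f)", "on(a,e)", "on(c,f)"]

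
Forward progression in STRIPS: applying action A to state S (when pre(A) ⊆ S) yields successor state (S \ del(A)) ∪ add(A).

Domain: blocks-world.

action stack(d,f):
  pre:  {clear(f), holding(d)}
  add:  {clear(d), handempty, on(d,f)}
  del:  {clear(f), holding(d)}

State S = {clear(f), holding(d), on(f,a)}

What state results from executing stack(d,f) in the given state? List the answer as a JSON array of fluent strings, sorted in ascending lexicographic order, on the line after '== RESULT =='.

Progress:
  pre ⊆ S: {clear(f), holding(d)} ⊆ S  — applicable
  S \ del = {on(f,a)}
  ∪ add   = {clear(d), handempty, on(d,f), on(f,a)}

== RESULT ==
["clear(d)", "handempty", "on(d,f)", "on(f,a)"]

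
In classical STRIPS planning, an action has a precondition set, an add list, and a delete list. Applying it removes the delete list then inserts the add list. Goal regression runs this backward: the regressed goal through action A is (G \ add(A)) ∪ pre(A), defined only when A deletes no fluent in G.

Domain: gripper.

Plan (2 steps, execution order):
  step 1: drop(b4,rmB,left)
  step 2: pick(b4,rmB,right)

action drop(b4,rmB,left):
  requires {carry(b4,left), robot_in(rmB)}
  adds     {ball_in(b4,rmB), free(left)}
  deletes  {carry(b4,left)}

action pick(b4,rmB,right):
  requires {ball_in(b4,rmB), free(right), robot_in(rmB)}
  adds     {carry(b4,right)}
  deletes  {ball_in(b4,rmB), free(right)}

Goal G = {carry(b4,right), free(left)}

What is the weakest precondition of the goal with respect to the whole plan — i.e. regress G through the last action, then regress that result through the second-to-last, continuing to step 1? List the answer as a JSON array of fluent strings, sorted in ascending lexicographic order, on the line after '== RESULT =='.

Regress step by step:
  through step 2 (pick(b4,rmB,right)): drop {carry(b4,right)}, keep {free(left)}, require {ball_in(b4,rmB), free(right), robot_in(rmB)}
    → {ball_in(b4,rmB), free(left), free(right), robot_in(rmB)}
  through step 1 (drop(b4,rmB,left)): drop {ball_in(b4,rmB), free(left)}, keep {free(right), robot_in(rmB)}, require {carry(b4,left), robot_in(rmB)}
    → {carry(b4,left), free(right), robot_in(rmB)}

== RESULT ==
["carry(b4,left)", "free(right)", "robot_in(rmB)"]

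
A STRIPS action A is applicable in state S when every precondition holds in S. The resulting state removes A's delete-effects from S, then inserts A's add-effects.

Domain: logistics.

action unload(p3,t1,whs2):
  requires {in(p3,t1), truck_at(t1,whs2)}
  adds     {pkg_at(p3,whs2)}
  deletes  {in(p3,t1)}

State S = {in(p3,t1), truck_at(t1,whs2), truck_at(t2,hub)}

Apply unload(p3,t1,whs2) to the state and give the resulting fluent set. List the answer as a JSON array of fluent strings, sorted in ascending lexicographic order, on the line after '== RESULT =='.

Progress:
  pre ⊆ S: {in(p3,t1), truck_at(t1,whs2)} ⊆ S  — applicable
  S \ del = {truck_at(t1,whs2), truck_at(t2,hub)}
  ∪ add   = {pkg_at(p3,whs2), truck_at(t1,whs2), truck_at(t2,hub)}

== RESULT ==
["pkg_at(p3,whs2)", "truck_at(t1,whs2)", "truck_at(t2,hub)"]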